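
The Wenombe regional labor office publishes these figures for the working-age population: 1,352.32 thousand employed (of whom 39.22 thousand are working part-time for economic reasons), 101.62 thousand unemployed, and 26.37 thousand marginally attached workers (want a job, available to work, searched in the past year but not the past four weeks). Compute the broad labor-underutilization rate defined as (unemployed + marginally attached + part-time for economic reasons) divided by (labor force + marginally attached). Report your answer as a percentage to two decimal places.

Labor force = 1,352.32 + 101.62 = 1,453.94 thousand.
Numerator = 101.62 + 26.37 + 39.22 = 167.21 thousand.
Denominator = 1,453.94 + 26.37 = 1,480.31 thousand.
Broad rate = 167.21 / 1,480.31 = 11.30%.

Broad underutilization rate ≈ 11.30%.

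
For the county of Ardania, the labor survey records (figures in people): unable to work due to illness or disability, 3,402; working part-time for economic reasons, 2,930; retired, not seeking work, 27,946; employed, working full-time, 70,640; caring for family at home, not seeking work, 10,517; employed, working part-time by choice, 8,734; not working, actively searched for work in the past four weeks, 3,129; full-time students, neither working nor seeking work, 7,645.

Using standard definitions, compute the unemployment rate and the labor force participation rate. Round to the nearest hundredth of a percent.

Employed = 2,930 + 70,640 + 8,734 = 82,304 (anyone who worked, including part-time for economic reasons, counts as employed).
Unemployed = 3,129.
Labor force = 82,304 + 3,129 = 85,433.
Not in labor force = 3,402 + 27,946 + 10,517 + 7,645 = 49,510 (those not working and not actively searching are outside the labor force).
Civilian working-age population = 85,433 + 49,510 = 134,943.
Unemployment rate = 3,129 / 85,433 = 3.66%.
Labor force participation rate = 85,433 / 134,943 = 63.31%.

Unemployment rate ≈ 3.66%; labor force participation rate ≈ 63.31%.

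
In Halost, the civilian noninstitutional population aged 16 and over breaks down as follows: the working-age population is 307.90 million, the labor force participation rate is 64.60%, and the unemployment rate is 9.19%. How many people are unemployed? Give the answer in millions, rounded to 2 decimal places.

About 18.28 million are unemployed.

Labor force = 0.6460 × 307.90 = 198.90 million.
Unemployed = 0.0919 × 198.90 ≈ 18.28 million.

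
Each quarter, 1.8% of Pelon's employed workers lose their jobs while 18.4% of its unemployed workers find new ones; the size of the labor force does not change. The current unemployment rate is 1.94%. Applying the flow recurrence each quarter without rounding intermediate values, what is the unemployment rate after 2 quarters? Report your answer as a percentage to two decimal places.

With a fixed labor force, u_{t+1} = u_t + s·(1−u_t) − f·u_t = u_t·(1−s−f) + s.
Here 1−s−f = 0.798 and s = 0.018.
u_1 = 0.019400 × 0.798 + 0.018 = 0.033481.
u_2 = 0.033481 × 0.798 + 0.018 = 0.044718.

Unemployment rate after two quarters ≈ 4.47%.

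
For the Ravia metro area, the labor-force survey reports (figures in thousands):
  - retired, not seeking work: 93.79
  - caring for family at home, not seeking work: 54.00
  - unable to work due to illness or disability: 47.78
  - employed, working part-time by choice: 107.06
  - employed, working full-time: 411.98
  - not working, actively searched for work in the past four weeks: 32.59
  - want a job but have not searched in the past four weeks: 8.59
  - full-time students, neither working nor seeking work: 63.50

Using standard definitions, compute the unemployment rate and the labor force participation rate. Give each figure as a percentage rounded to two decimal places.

Employed = 107.06 + 411.98 = 519.04 thousand.
Unemployed = 32.59 thousand.
Labor force = 519.04 + 32.59 = 551.63 thousand.
Not in labor force = 93.79 + 54.00 + 47.78 + 8.59 + 63.50 = 267.66 thousand (those not working and not actively searching are outside the labor force — including those who want a job but have given up searching).
Civilian working-age population = 551.63 + 267.66 = 819.29 thousand.
Unemployment rate = 32.59 / 551.63 = 5.91%.
Labor force participation rate = 551.63 / 819.29 = 67.33%.

Unemployment rate ≈ 5.91%; labor force participation rate ≈ 67.33%.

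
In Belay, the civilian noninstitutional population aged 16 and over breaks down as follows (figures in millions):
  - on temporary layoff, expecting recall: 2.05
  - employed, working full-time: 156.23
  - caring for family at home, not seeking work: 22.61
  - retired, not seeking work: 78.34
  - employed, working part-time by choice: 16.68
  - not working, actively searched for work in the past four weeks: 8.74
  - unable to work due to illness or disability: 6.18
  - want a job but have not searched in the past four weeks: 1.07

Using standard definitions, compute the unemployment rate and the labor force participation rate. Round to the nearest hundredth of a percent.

Unemployment rate ≈ 5.87%; labor force participation rate ≈ 62.93%.

Employed = 156.23 + 16.68 = 172.91 million.
Unemployed = 2.05 + 8.74 = 10.79 million (jobless and actively searching, or on temporary layoff).
Labor force = 172.91 + 10.79 = 183.70 million.
Not in labor force = 22.61 + 78.34 + 6.18 + 1.07 = 108.20 million (those not working and not actively searching are outside the labor force — including those who want a job but have given up searching).
Civilian working-age population = 183.70 + 108.20 = 291.90 million.
Unemployment rate = 10.79 / 183.70 = 5.87%.
Labor force participation rate = 183.70 / 291.90 = 62.93%.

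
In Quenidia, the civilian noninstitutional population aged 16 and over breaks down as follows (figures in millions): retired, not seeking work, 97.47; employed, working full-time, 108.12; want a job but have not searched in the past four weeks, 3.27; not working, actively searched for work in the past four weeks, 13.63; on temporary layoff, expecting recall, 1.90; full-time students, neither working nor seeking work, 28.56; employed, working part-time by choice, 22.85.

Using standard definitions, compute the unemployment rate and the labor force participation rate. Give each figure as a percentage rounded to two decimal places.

Employed = 108.12 + 22.85 = 130.97 million.
Unemployed = 13.63 + 1.90 = 15.53 million (jobless and actively searching, or on temporary layoff).
Labor force = 130.97 + 15.53 = 146.50 million.
Not in labor force = 97.47 + 3.27 + 28.56 = 129.30 million (those not working and not actively searching are outside the labor force — including those who want a job but have given up searching).
Civilian working-age population = 146.50 + 129.30 = 275.80 million.
Unemployment rate = 15.53 / 146.50 = 10.60%.
Labor force participation rate = 146.50 / 275.80 = 53.12%.

Unemployment rate ≈ 10.60%; labor force participation rate ≈ 53.12%.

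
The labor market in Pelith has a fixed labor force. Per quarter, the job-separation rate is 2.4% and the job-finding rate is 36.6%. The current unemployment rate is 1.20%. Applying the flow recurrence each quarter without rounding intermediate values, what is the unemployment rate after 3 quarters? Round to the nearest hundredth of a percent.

Unemployment rate after three quarters ≈ 5.03%.

With a fixed labor force, u_{t+1} = u_t + s·(1−u_t) − f·u_t = u_t·(1−s−f) + s.
Here 1−s−f = 0.610 and s = 0.024.
u_1 = 0.012000 × 0.610 + 0.024 = 0.031320.
u_2 = 0.031320 × 0.610 + 0.024 = 0.043105.
u_3 = 0.043105 × 0.610 + 0.024 = 0.050294.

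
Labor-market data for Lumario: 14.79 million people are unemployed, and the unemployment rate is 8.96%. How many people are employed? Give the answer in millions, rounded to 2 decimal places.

About 150.28 million are employed.

Labor force = U / u = 14.79 / 0.0896 ≈ 165.07 million.
Employed = labor force − unemployed = 165.07 − 14.79 = 150.28 million.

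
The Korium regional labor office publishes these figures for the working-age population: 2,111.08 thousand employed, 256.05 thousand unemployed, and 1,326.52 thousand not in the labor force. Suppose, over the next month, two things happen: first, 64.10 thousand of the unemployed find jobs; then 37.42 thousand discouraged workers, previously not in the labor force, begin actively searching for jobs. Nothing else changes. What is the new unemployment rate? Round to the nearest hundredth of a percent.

Initially, labor force = 2,111.08 + 256.05 = 2,367.13 thousand, so u = 256.05/2,367.13 = 10.82%.
After the first change, unemployed falls and employed rises by 64.10; labor force unchanged → E = 2,175.18, U = 191.95, labor force = 2,367.13 thousand.
After the second change, unemployed and labor force both rise by 37.42 → E = 2,175.18, U = 229.37, labor force = 2,404.55 thousand.
New unemployment rate = 229.37 / 2,404.55 = 9.54%.

New unemployment rate ≈ 9.54%.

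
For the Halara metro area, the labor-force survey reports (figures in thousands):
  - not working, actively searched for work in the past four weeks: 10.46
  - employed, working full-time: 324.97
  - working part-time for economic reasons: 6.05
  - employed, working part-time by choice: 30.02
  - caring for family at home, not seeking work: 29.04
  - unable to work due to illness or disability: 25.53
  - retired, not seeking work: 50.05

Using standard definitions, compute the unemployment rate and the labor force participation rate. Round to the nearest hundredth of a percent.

Employed = 324.97 + 6.05 + 30.02 = 361.04 thousand (anyone who worked, including part-time for economic reasons, counts as employed).
Unemployed = 10.46 thousand.
Labor force = 361.04 + 10.46 = 371.50 thousand.
Not in labor force = 29.04 + 25.53 + 50.05 = 104.62 thousand (those not working and not actively searching are outside the labor force).
Civilian working-age population = 371.50 + 104.62 = 476.12 thousand.
Unemployment rate = 10.46 / 371.50 = 2.82%.
Labor force participation rate = 371.50 / 476.12 = 78.03%.

Unemployment rate ≈ 2.82%; labor force participation rate ≈ 78.03%.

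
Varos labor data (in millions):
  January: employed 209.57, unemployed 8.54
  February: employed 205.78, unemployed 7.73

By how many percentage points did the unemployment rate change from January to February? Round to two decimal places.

January: labor force = 209.57 + 8.54 = 218.11; u = 8.54/218.11 = 3.92%.
February: labor force = 205.78 + 7.73 = 213.51; u = 7.73/213.51 = 3.62%.
Change = 3.62% − 3.92% = −0.30 pp.

The unemployment rate changed by −0.30 percentage points.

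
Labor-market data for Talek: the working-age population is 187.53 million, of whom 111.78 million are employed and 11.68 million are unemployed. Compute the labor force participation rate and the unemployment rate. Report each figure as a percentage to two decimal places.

Labor force participation rate ≈ 65.83%; unemployment rate ≈ 9.46%.

Labor force = employed + unemployed = 111.78 + 11.68 = 123.46 million.
Unemployment rate = 11.68 / 123.46 = 9.46%.
Labor force participation rate = 123.46 / 187.53 = 65.83%.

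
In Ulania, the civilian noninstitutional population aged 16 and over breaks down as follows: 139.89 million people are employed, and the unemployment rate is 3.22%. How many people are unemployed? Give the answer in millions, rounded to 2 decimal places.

Let U be the number unemployed. The labor force is E + U, and U/(E+U) = 0.0322.
So U = 0.0322 × 139.89 / (1 − 0.0322) = 4.5045 / 0.9678 ≈ 4.65 million.

About 4.65 million are unemployed.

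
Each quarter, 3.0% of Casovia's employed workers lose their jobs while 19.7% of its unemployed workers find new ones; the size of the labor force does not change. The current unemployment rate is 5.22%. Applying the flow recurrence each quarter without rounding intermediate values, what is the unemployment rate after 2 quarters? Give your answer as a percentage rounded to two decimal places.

Unemployment rate after two quarters ≈ 8.44%.

With a fixed labor force, u_{t+1} = u_t + s·(1−u_t) − f·u_t = u_t·(1−s−f) + s.
Here 1−s−f = 0.773 and s = 0.030.
u_1 = 0.052200 × 0.773 + 0.030 = 0.070351.
u_2 = 0.070351 × 0.773 + 0.030 = 0.084381.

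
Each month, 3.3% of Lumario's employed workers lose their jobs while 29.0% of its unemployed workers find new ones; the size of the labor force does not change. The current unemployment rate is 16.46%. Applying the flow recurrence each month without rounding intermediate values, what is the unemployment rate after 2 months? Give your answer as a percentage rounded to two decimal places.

Unemployment rate after two months ≈ 13.08%.

With a fixed labor force, u_{t+1} = u_t + s·(1−u_t) − f·u_t = u_t·(1−s−f) + s.
Here 1−s−f = 0.677 and s = 0.033.
u_1 = 0.164600 × 0.677 + 0.033 = 0.144434.
u_2 = 0.144434 × 0.677 + 0.033 = 0.130782.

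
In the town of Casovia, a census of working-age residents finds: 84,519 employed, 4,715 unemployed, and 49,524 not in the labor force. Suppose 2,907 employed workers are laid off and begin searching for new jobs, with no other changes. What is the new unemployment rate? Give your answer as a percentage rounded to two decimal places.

Initially, labor force = 84,519 + 4,715 = 89,234, so u = 4,715/89,234 = 5.28%.
After the change, employed falls and unemployed rises by 2,907; labor force unchanged → E = 81,612, U = 7,622, labor force = 89,234.
New unemployment rate = 7,622 / 89,234 = 8.54%.

New unemployment rate ≈ 8.54%.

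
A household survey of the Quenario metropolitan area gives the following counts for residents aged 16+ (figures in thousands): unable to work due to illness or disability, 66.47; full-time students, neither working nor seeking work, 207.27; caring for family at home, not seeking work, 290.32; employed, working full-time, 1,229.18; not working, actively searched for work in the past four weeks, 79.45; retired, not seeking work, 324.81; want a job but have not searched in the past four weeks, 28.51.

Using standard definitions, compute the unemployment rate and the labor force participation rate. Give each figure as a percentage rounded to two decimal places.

Employed = 1,229.18 thousand.
Unemployed = 79.45 thousand.
Labor force = 1,229.18 + 79.45 = 1,308.63 thousand.
Not in labor force = 66.47 + 207.27 + 290.32 + 324.81 + 28.51 = 917.38 thousand (those not working and not actively searching are outside the labor force — including those who want a job but have given up searching).
Civilian working-age population = 1,308.63 + 917.38 = 2,226.01 thousand.
Unemployment rate = 79.45 / 1,308.63 = 6.07%.
Labor force participation rate = 1,308.63 / 2,226.01 = 58.79%.

Unemployment rate ≈ 6.07%; labor force participation rate ≈ 58.79%.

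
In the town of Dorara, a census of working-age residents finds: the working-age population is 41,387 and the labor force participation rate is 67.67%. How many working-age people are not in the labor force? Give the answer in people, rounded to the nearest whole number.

Share not in the labor force = 1 − 0.6767 = 0.3233.
Not in labor force = 0.3233 × 41,387 ≈ 13,380.

About 13,380 are not in the labor force.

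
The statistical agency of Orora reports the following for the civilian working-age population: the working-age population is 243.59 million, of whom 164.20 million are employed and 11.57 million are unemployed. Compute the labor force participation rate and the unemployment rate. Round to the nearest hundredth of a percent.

Labor force = employed + unemployed = 164.20 + 11.57 = 175.77 million.
Unemployment rate = 11.57 / 175.77 = 6.58%.
Labor force participation rate = 175.77 / 243.59 = 72.16%.

Labor force participation rate ≈ 72.16%; unemployment rate ≈ 6.58%.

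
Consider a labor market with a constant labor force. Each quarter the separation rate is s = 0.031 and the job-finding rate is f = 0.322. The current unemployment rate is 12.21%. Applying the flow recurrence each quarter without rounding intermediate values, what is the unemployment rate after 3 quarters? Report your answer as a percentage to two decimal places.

Unemployment rate after three quarters ≈ 9.71%.

With a fixed labor force, u_{t+1} = u_t + s·(1−u_t) − f·u_t = u_t·(1−s−f) + s.
Here 1−s−f = 0.647 and s = 0.031.
u_1 = 0.122100 × 0.647 + 0.031 = 0.109999.
u_2 = 0.109999 × 0.647 + 0.031 = 0.102169.
u_3 = 0.102169 × 0.647 + 0.031 = 0.097103.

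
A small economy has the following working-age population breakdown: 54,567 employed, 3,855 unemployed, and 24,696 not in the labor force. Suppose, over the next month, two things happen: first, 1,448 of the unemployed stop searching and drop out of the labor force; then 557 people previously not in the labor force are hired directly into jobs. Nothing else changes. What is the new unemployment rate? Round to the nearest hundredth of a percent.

New unemployment rate ≈ 4.18%.

Initially, labor force = 54,567 + 3,855 = 58,422, so u = 3,855/58,422 = 6.60%.
After the first change, unemployed and labor force both fall by 1,448 → E = 54,567, U = 2,407, labor force = 56,974.
After the second change, employed and labor force both rise by 557; unemployed unchanged → E = 55,124, U = 2,407, labor force = 57,531.
New unemployment rate = 2,407 / 57,531 = 4.18%.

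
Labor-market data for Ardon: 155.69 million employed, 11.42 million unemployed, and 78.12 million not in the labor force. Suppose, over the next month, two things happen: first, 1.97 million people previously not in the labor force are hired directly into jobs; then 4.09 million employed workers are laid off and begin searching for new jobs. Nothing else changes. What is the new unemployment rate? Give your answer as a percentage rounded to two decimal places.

Initially, labor force = 155.69 + 11.42 = 167.11 million, so u = 11.42/167.11 = 6.83%.
After the first change, employed and labor force both rise by 1.97; unemployed unchanged → E = 157.66, U = 11.42, labor force = 169.08 million.
After the second change, employed falls and unemployed rises by 4.09; labor force unchanged → E = 153.57, U = 15.51, labor force = 169.08 million.
New unemployment rate = 15.51 / 169.08 = 9.17%.

New unemployment rate ≈ 9.17%.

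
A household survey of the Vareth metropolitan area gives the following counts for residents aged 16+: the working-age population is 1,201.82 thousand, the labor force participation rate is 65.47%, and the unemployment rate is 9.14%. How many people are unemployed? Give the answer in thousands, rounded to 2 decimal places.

Labor force = 0.6547 × 1,201.82 = 786.83 thousand.
Unemployed = 0.0914 × 786.83 ≈ 71.92 thousand.

About 71.92 thousand are unemployed.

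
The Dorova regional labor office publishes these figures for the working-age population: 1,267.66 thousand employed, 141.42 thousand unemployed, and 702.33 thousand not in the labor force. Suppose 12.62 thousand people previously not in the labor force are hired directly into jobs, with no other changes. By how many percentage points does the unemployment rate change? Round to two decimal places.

The unemployment rate changes by −0.09 percentage points.

Initially, labor force = 1,267.66 + 141.42 = 1,409.08 thousand, so u = 141.42/1,409.08 = 10.04%.
After the change, employed and labor force both rise by 12.62; unemployed unchanged → E = 1,280.28, U = 141.42, labor force = 1,421.70 thousand.
New unemployment rate = 141.42 / 1,421.70 = 9.95%.
Change = 9.95% − 10.04% = −0.09 percentage points.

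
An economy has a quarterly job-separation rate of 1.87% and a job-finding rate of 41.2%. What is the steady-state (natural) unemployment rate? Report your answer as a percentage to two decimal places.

Steady-state unemployment rate ≈ 4.34%.

At steady state the flows balance: s·E = f·U, so U/(E+U) = s/(s+f).
u* = 1.87 / (1.87 + 41.2) = 1.87 / 43.07 = 4.34%.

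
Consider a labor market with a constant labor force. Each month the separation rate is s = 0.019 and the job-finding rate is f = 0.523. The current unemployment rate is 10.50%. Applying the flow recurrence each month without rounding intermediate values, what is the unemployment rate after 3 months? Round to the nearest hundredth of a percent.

With a fixed labor force, u_{t+1} = u_t + s·(1−u_t) − f·u_t = u_t·(1−s−f) + s.
Here 1−s−f = 0.458 and s = 0.019.
u_1 = 0.105000 × 0.458 + 0.019 = 0.067090.
u_2 = 0.067090 × 0.458 + 0.019 = 0.049727.
u_3 = 0.049727 × 0.458 + 0.019 = 0.041775.

Unemployment rate after three months ≈ 4.18%.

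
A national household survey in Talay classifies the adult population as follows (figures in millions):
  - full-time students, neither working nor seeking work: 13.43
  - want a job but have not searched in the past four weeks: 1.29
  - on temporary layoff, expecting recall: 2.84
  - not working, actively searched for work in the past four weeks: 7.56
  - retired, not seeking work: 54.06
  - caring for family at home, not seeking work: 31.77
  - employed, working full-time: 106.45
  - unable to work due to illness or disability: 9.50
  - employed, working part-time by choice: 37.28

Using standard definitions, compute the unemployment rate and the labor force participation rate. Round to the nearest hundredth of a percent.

Employed = 106.45 + 37.28 = 143.73 million.
Unemployed = 2.84 + 7.56 = 10.40 million (jobless and actively searching, or on temporary layoff).
Labor force = 143.73 + 10.40 = 154.13 million.
Not in labor force = 13.43 + 1.29 + 54.06 + 31.77 + 9.50 = 110.05 million (those not working and not actively searching are outside the labor force — including those who want a job but have given up searching).
Civilian working-age population = 154.13 + 110.05 = 264.18 million.
Unemployment rate = 10.40 / 154.13 = 6.75%.
Labor force participation rate = 154.13 / 264.18 = 58.34%.

Unemployment rate ≈ 6.75%; labor force participation rate ≈ 58.34%.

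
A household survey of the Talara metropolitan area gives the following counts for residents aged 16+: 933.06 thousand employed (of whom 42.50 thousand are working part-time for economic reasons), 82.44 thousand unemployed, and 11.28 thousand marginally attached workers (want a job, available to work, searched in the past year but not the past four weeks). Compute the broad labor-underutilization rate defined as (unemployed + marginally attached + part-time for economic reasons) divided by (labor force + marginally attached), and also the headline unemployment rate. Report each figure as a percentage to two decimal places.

Broad underutilization rate ≈ 13.27%; headline unemployment rate ≈ 8.12%.

Labor force = 933.06 + 82.44 = 1,015.50 thousand.
Numerator = 82.44 + 11.28 + 42.50 = 136.22 thousand.
Denominator = 1,015.50 + 11.28 = 1,026.78 thousand.
Broad rate = 136.22 / 1,026.78 = 13.27%.
Headline unemployment rate = 82.44 / 1,015.50 = 8.12%.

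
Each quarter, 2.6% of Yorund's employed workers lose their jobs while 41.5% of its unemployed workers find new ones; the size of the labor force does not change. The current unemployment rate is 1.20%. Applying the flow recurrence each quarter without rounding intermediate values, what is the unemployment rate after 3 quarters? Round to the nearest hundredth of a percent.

With a fixed labor force, u_{t+1} = u_t + s·(1−u_t) − f·u_t = u_t·(1−s−f) + s.
Here 1−s−f = 0.559 and s = 0.026.
u_1 = 0.012000 × 0.559 + 0.026 = 0.032708.
u_2 = 0.032708 × 0.559 + 0.026 = 0.044284.
u_3 = 0.044284 × 0.559 + 0.026 = 0.050755.

Unemployment rate after three quarters ≈ 5.08%.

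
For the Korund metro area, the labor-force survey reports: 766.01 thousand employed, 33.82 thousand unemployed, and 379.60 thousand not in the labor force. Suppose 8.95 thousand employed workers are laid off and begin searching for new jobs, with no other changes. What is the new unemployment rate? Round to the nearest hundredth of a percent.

Initially, labor force = 766.01 + 33.82 = 799.83 thousand, so u = 33.82/799.83 = 4.23%.
After the change, employed falls and unemployed rises by 8.95; labor force unchanged → E = 757.06, U = 42.77, labor force = 799.83 thousand.
New unemployment rate = 42.77 / 799.83 = 5.35%.

New unemployment rate ≈ 5.35%.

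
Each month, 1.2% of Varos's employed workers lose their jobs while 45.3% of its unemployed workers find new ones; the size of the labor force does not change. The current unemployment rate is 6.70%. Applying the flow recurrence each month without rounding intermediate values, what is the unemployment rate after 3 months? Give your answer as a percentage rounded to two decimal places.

Unemployment rate after three months ≈ 3.21%.

With a fixed labor force, u_{t+1} = u_t + s·(1−u_t) − f·u_t = u_t·(1−s−f) + s.
Here 1−s−f = 0.535 and s = 0.012.
u_1 = 0.067000 × 0.535 + 0.012 = 0.047845.
u_2 = 0.047845 × 0.535 + 0.012 = 0.037597.
u_3 = 0.037597 × 0.535 + 0.012 = 0.032114.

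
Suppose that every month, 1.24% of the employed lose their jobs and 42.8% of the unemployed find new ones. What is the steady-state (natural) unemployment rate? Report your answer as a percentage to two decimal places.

Steady-state unemployment rate ≈ 2.82%.

At steady state the flows balance: s·E = f·U, so U/(E+U) = s/(s+f).
u* = 1.24 / (1.24 + 42.8) = 1.24 / 44.04 = 2.82%.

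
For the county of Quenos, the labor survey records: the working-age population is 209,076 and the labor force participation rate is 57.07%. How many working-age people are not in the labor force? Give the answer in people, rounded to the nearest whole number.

About 89,756 are not in the labor force.

Share not in the labor force = 1 − 0.5707 = 0.4293.
Not in labor force = 0.4293 × 209,076 ≈ 89,756.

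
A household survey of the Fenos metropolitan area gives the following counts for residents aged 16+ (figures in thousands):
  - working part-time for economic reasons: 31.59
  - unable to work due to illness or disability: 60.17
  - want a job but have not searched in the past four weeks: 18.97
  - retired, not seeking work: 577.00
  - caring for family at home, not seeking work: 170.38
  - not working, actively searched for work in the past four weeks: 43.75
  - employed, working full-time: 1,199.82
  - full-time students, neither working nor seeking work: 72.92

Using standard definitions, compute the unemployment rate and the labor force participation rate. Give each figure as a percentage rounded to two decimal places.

Unemployment rate ≈ 3.43%; labor force participation rate ≈ 58.64%.

Employed = 31.59 + 1,199.82 = 1,231.41 thousand (anyone who worked, including part-time for economic reasons, counts as employed).
Unemployed = 43.75 thousand.
Labor force = 1,231.41 + 43.75 = 1,275.16 thousand.
Not in labor force = 60.17 + 18.97 + 577.00 + 170.38 + 72.92 = 899.44 thousand (those not working and not actively searching are outside the labor force — including those who want a job but have given up searching).
Civilian working-age population = 1,275.16 + 899.44 = 2,174.60 thousand.
Unemployment rate = 43.75 / 1,275.16 = 3.43%.
Labor force participation rate = 1,275.16 / 2,174.60 = 58.64%.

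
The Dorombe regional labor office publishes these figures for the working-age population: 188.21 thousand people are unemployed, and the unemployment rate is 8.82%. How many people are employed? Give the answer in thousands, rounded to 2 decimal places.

Labor force = U / u = 188.21 / 0.0882 ≈ 2,133.90 thousand.
Employed = labor force − unemployed = 2,133.90 − 188.21 = 1,945.69 thousand.

About 1,945.69 thousand are employed.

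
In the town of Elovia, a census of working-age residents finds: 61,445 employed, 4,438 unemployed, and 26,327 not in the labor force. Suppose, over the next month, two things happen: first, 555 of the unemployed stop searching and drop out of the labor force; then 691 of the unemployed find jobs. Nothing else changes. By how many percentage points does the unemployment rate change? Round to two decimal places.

The unemployment rate changes by −1.85 percentage points.

Initially, labor force = 61,445 + 4,438 = 65,883, so u = 4,438/65,883 = 6.74%.
After the first change, unemployed and labor force both fall by 555 → E = 61,445, U = 3,883, labor force = 65,328.
After the second change, unemployed falls and employed rises by 691; labor force unchanged → E = 62,136, U = 3,192, labor force = 65,328.
New unemployment rate = 3,192 / 65,328 = 4.89%.
Change = 4.89% − 6.74% = −1.85 percentage points.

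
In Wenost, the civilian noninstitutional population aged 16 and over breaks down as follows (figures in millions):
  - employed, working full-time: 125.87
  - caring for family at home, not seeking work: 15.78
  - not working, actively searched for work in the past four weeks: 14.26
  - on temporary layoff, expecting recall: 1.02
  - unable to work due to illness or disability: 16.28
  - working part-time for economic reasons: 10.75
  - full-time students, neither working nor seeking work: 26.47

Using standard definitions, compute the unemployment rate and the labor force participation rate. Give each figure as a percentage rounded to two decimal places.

Employed = 125.87 + 10.75 = 136.62 million (anyone who worked, including part-time for economic reasons, counts as employed).
Unemployed = 14.26 + 1.02 = 15.28 million (jobless and actively searching, or on temporary layoff).
Labor force = 136.62 + 15.28 = 151.90 million.
Not in labor force = 15.78 + 16.28 + 26.47 = 58.53 million (those not working and not actively searching are outside the labor force).
Civilian working-age population = 151.90 + 58.53 = 210.43 million.
Unemployment rate = 15.28 / 151.90 = 10.06%.
Labor force participation rate = 151.90 / 210.43 = 72.19%.

Unemployment rate ≈ 10.06%; labor force participation rate ≈ 72.19%.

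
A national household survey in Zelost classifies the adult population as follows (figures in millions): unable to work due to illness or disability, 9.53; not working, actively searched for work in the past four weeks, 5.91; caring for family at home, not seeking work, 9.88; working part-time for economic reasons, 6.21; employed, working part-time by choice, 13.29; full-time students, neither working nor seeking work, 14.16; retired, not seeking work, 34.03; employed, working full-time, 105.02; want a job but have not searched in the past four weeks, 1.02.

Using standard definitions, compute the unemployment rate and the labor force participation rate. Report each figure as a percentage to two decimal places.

Employed = 6.21 + 13.29 + 105.02 = 124.52 million (anyone who worked, including part-time for economic reasons, counts as employed).
Unemployed = 5.91 million.
Labor force = 124.52 + 5.91 = 130.43 million.
Not in labor force = 9.53 + 9.88 + 14.16 + 34.03 + 1.02 = 68.62 million (those not working and not actively searching are outside the labor force — including those who want a job but have given up searching).
Civilian working-age population = 130.43 + 68.62 = 199.05 million.
Unemployment rate = 5.91 / 130.43 = 4.53%.
Labor force participation rate = 130.43 / 199.05 = 65.53%.

Unemployment rate ≈ 4.53%; labor force participation rate ≈ 65.53%.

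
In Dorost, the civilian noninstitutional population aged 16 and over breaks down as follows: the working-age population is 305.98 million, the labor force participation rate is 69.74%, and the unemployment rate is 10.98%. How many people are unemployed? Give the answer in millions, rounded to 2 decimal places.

About 23.43 million are unemployed.

Labor force = 0.6974 × 305.98 = 213.39 million.
Unemployed = 0.1098 × 213.39 ≈ 23.43 million.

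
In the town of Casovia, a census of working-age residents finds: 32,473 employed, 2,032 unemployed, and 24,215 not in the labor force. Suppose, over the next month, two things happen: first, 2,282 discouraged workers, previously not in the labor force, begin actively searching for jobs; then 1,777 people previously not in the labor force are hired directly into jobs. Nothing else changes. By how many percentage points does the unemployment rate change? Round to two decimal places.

The unemployment rate changes by +5.30 percentage points.

Initially, labor force = 32,473 + 2,032 = 34,505, so u = 2,032/34,505 = 5.89%.
After the first change, unemployed and labor force both rise by 2,282 → E = 32,473, U = 4,314, labor force = 36,787.
After the second change, employed and labor force both rise by 1,777; unemployed unchanged → E = 34,250, U = 4,314, labor force = 38,564.
New unemployment rate = 4,314 / 38,564 = 11.19%.
Change = 11.19% − 5.89% = +5.30 percentage points.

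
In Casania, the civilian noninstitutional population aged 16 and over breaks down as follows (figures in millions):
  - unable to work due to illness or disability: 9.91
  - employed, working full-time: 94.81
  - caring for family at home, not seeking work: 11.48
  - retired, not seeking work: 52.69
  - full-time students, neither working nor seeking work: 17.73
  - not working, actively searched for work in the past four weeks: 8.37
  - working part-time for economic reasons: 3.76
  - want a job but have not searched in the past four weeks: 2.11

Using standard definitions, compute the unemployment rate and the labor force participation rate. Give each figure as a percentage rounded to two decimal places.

Employed = 94.81 + 3.76 = 98.57 million (anyone who worked, including part-time for economic reasons, counts as employed).
Unemployed = 8.37 million.
Labor force = 98.57 + 8.37 = 106.94 million.
Not in labor force = 9.91 + 11.48 + 52.69 + 17.73 + 2.11 = 93.92 million (those not working and not actively searching are outside the labor force — including those who want a job but have given up searching).
Civilian working-age population = 106.94 + 93.92 = 200.86 million.
Unemployment rate = 8.37 / 106.94 = 7.83%.
Labor force participation rate = 106.94 / 200.86 = 53.24%.

Unemployment rate ≈ 7.83%; labor force participation rate ≈ 53.24%.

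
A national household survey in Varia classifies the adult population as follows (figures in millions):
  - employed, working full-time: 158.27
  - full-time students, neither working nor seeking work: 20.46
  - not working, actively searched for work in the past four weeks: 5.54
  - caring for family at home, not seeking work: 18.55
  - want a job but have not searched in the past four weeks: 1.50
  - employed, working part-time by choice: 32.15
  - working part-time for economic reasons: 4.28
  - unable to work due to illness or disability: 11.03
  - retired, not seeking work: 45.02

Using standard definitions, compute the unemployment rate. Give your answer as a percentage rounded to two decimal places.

Employed = 158.27 + 32.15 + 4.28 = 194.70 million (anyone who worked, including part-time for economic reasons, counts as employed).
Unemployed = 5.54 million.
Labor force = 194.70 + 5.54 = 200.24 million.
Unemployment rate = 5.54 / 200.24 = 2.77%.

Unemployment rate ≈ 2.77%.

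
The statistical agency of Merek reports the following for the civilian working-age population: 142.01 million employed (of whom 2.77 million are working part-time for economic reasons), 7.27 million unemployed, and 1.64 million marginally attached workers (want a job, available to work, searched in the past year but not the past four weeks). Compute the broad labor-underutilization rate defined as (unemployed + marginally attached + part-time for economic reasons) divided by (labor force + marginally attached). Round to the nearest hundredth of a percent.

Broad underutilization rate ≈ 7.74%.

Labor force = 142.01 + 7.27 = 149.28 million.
Numerator = 7.27 + 1.64 + 2.77 = 11.68 million.
Denominator = 149.28 + 1.64 = 150.92 million.
Broad rate = 11.68 / 150.92 = 7.74%.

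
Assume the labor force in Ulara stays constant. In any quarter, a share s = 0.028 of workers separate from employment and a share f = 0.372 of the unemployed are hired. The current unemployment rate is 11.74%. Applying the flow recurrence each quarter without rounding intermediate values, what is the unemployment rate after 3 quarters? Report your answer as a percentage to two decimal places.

With a fixed labor force, u_{t+1} = u_t + s·(1−u_t) − f·u_t = u_t·(1−s−f) + s.
Here 1−s−f = 0.600 and s = 0.028.
u_1 = 0.117400 × 0.600 + 0.028 = 0.098440.
u_2 = 0.098440 × 0.600 + 0.028 = 0.087064.
u_3 = 0.087064 × 0.600 + 0.028 = 0.080238.

Unemployment rate after three quarters ≈ 8.02%.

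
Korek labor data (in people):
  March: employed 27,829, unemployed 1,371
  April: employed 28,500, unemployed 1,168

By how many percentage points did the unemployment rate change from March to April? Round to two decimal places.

The unemployment rate changed by −0.76 percentage points.

March: labor force = 27,829 + 1,371 = 29,200; u = 1,371/29,200 = 4.70%.
April: labor force = 28,500 + 1,168 = 29,668; u = 1,168/29,668 = 3.94%.
Change = 3.94% − 4.70% = −0.76 pp.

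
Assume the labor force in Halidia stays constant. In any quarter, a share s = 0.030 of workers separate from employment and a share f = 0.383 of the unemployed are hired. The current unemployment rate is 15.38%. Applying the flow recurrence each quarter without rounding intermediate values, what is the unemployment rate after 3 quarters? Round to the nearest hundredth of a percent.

With a fixed labor force, u_{t+1} = u_t + s·(1−u_t) − f·u_t = u_t·(1−s−f) + s.
Here 1−s−f = 0.587 and s = 0.030.
u_1 = 0.153800 × 0.587 + 0.030 = 0.120281.
u_2 = 0.120281 × 0.587 + 0.030 = 0.100605.
u_3 = 0.100605 × 0.587 + 0.030 = 0.089055.

Unemployment rate after three quarters ≈ 8.91%.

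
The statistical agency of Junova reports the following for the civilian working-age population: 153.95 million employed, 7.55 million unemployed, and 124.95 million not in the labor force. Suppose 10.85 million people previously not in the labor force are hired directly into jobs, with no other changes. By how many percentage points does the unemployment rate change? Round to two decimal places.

The unemployment rate changes by −0.29 percentage points.

Initially, labor force = 153.95 + 7.55 = 161.50 million, so u = 7.55/161.50 = 4.67%.
After the change, employed and labor force both rise by 10.85; unemployed unchanged → E = 164.80, U = 7.55, labor force = 172.35 million.
New unemployment rate = 7.55 / 172.35 = 4.38%.
Change = 4.38% − 4.67% = −0.29 percentage points.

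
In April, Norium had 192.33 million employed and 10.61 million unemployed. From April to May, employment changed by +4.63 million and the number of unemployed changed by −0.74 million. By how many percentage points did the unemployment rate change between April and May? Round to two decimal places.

The unemployment rate changed by −0.46 percentage points.

April: labor force = 192.33 + 10.61 = 202.94; u = 10.61/202.94 = 5.23%.
May: labor force = 196.96 + 9.87 = 206.83; u = 9.87/206.83 = 4.77%.
Change = 4.77% − 5.23% = −0.46 pp.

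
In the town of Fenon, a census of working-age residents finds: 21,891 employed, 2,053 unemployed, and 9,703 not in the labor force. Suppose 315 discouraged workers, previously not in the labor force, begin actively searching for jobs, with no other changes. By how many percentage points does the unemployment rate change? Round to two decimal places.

Initially, labor force = 21,891 + 2,053 = 23,944, so u = 2,053/23,944 = 8.57%.
After the change, unemployed and labor force both rise by 315 → E = 21,891, U = 2,368, labor force = 24,259.
New unemployment rate = 2,368 / 24,259 = 9.76%.
Change = 9.76% − 8.57% = +1.19 percentage points.

The unemployment rate changes by +1.19 percentage points.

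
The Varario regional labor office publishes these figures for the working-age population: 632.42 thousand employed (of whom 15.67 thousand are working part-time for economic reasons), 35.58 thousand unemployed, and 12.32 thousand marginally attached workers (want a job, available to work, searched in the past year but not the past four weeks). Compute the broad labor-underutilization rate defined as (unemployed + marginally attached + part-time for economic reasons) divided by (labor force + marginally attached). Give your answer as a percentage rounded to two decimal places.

Labor force = 632.42 + 35.58 = 668.00 thousand.
Numerator = 35.58 + 12.32 + 15.67 = 63.57 thousand.
Denominator = 668.00 + 12.32 = 680.32 thousand.
Broad rate = 63.57 / 680.32 = 9.34%.

Broad underutilization rate ≈ 9.34%.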